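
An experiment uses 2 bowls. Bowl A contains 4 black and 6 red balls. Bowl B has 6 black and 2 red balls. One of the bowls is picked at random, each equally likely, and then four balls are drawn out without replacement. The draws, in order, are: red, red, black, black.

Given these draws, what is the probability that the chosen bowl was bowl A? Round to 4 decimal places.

The likelihood of the observed sequence under each hypothesis: P(data | bowl A) = (6/10)(5/9)(4/8)(3/7) = 1/14; P(data | bowl B) = (2/8)(1/7)(6/6)(5/5) = 1/28.
Multiplying each by its prior: 1/2 · 1/14 = 1/28, 1/2 · 1/28 = 1/56; these sum to 3/56.
Therefore the posterior P(bowl A | data) = (1/28) / (3/56) = 2/3.

0.6667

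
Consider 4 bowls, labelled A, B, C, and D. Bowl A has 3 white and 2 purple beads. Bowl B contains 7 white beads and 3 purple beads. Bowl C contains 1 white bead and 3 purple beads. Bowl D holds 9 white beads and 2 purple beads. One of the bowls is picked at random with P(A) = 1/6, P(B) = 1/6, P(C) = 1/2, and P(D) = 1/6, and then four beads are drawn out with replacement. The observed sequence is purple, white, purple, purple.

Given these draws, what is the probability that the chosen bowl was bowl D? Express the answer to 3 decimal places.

The likelihood of the observed sequence under each hypothesis: P(data | bowl A) = (2/5)(3/5)(2/5)(2/5) = 0.0384; P(data | bowl B) = (3/10)(7/10)(3/10)(3/10) = 0.0189; P(data | bowl C) = (3/4)(1/4)(3/4)(3/4) = 0.10547; P(data | bowl D) = (2/11)(9/11)(2/11)(2/11) = 0.0049177.
The prior-weighted likelihoods are 1/6 · 0.0384 = 0.0064, 1/6 · 0.0189 = 0.00315, 1/2 · 0.10547 = 0.052734, 1/6 · 0.0049177 = 0.00081962; summing to 0.063104.
By Bayes' rule, P(bowl D | data) = (0.00081962) / (0.063104) = 0.012988.

0.013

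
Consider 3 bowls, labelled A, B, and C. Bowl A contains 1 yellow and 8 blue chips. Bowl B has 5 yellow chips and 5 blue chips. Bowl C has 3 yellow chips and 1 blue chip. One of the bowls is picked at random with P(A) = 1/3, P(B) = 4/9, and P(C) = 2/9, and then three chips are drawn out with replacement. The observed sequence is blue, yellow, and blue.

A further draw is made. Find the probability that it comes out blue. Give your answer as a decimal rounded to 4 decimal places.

0.5922

The likelihood of the observed sequence under each hypothesis: P(data | bowl A) = (8/9)(1/9)(8/9) = 0.087791; P(data | bowl B) = (5/10)(5/10)(5/10) = 0.125; P(data | bowl C) = (1/4)(3/4)(1/4) = 0.046875.
Weighting by the prior gives 1/3 · 0.087791 = 0.029264, 4/9 · 0.125 = 0.055556, 2/9 · 0.046875 = 0.010417; with total 0.095236.
Normalising, the posterior is P(bowl A | data) = 0.30728, P(bowl B | data) = 0.58335, P(bowl C | data) = 0.10938.
So P(blue next | data) = Σ P(blue next | H) P(H | data) = (8/9)(0.30728) + (1/2)(0.58335) + (1/4)(0.10938) = 0.59215.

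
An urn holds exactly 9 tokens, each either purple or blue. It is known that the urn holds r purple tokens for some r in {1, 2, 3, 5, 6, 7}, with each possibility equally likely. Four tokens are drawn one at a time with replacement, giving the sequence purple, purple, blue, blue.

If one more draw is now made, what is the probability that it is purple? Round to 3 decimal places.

The likelihood of the observed sequence under each hypothesis: P(data | r = 1) = (1/9)(1/9)(8/9)(8/9) = 0.0097546; P(data | r = 2) = (2/9)(2/9)(7/9)(7/9) = 0.029873; P(data | r = 3) = (3/9)(3/9)(6/9)(6/9) = 0.049383; P(data | r = 5) = (5/9)(5/9)(4/9)(4/9) = 0.060966; P(data | r = 6) = (6/9)(6/9)(3/9)(3/9) = 0.049383; P(data | r = 7) = (7/9)(7/9)(2/9)(2/9) = 0.029873.
The prior-weighted likelihoods are 1/6 · 0.0097546 = 0.0016258, 1/6 · 0.029873 = 0.0049789, 1/6 · 0.049383 = 0.0082305, 1/6 · 0.060966 = 0.010161, 1/6 · 0.049383 = 0.0082305, 1/6 · 0.029873 = 0.0049789; these sum to 0.038206.
Dividing through by the total gives posterior P(r = 1 | data) = 0.042553, P(r = 2 | data) = 0.13032, P(r = 3 | data) = 0.21543, P(r = 5 | data) = 0.26596, P(r = 6 | data) = 0.21543, P(r = 7 | data) = 0.13032.
Averaging over the posterior, P(purple next | data) = (1/9)(0.042553) + (2/9)(0.13032) + (1/3)(0.21543) + (5/9)(0.26596) + (2/3)(0.21543) + (7/9)(0.13032) = 0.49823.

0.498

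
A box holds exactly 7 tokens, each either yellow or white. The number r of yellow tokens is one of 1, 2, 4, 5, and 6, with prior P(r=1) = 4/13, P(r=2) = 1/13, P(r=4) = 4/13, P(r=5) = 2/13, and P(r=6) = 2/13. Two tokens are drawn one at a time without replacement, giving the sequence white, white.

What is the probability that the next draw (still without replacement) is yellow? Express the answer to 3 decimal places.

For each hypothesis, P(data | H) works out to: P(data | r = 1) = (6/7)(5/6) = 5/7; P(data | r = 2) = (5/7)(4/6) = 10/21; P(data | r = 4) = (3/7)(2/6) = 1/7; P(data | r = 5) = (2/7)(1/6) = 1/21; P(data | r = 6) = (1/7)(0/6) = 0.
Multiplying each by its prior: 4/13 · 5/7 = 20/91, 1/13 · 10/21 = 10/273, 4/13 · 1/7 = 4/91, 2/13 · 1/21 = 2/273, 2/13 · 0 = 0; with total 4/13.
Dividing through by the total gives posterior P(r = 1 | data) = 5/7, P(r = 2 | data) = 5/42, P(r = 4 | data) = 1/7, P(r = 5 | data) = 1/42, P(r = 6 | data) = 0.
The predictive probability is P(yellow next | data) = (1/5)(5/7) + (2/5)(5/42) + (4/5)(1/7) + (1)(1/42) = 23/70.

0.329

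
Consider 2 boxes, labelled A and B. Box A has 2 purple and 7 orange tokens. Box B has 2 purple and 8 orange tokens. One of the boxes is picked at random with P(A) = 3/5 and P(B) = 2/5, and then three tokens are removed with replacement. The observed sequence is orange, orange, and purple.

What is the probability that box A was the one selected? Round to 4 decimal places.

0.6117

For each hypothesis, P(data | H) works out to: P(data | box A) = (7/9)(7/9)(2/9) = 0.13443; P(data | box B) = (8/10)(8/10)(2/10) = 0.128.
Weighting by the prior gives 3/5 · 0.13443 = 0.080658, 2/5 · 0.128 = 0.0512; these sum to 0.13186.
Therefore the posterior P(box A | data) = (0.080658) / (0.13186) = 0.6117.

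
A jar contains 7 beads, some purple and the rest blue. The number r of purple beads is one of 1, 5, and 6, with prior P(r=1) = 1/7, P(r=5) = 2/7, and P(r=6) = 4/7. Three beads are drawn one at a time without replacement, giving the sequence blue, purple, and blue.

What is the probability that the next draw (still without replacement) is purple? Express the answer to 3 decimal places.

For each hypothesis, P(data | H) works out to: P(data | r = 1) = (6/7)(1/6)(5/5) = 1/7; P(data | r = 5) = (2/7)(5/6)(1/5) = 1/21; P(data | r = 6) = (1/7)(6/6)(0/5) = 0.
Multiplying each by its prior: 1/7 · 1/7 = 1/49, 2/7 · 1/21 = 2/147, 4/7 · 0 = 0; these sum to 5/147.
The posterior is then P(r = 1 | data) = 3/5, P(r = 5 | data) = 2/5, P(r = 6 | data) = 0.
The predictive probability is P(purple next | data) = (0)(3/5) + (1)(2/5) = 2/5.

0.400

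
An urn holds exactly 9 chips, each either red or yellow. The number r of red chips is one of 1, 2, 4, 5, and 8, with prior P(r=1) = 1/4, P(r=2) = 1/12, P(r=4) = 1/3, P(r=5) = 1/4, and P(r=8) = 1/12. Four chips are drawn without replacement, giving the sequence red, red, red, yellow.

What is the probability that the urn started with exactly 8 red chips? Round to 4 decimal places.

The likelihood of the observed sequence under each hypothesis: P(data | r = 1) = (1/9)(0/8) = 0; P(data | r = 2) = (2/9)(1/8)(0/7) = 0; P(data | r = 4) = (4/9)(3/8)(2/7)(5/6) = 5/126; P(data | r = 5) = (5/9)(4/8)(3/7)(4/6) = 5/63; P(data | r = 8) = (8/9)(7/8)(6/7)(1/6) = 1/9.
The prior-weighted likelihoods are 1/4 · 0 = 0, 1/12 · 0 = 0, 1/3 · 5/126 = 5/378, 1/4 · 5/63 = 5/252, 1/12 · 1/9 = 1/108; these sum to 8/189.
Hence P(r = 8 | data) = (1/108) / (8/189) = 7/32.

0.2188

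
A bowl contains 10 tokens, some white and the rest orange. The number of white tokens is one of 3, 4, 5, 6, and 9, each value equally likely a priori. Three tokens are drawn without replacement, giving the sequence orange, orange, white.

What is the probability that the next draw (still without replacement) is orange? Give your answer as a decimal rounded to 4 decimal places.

For each hypothesis, P(data | H) works out to: P(data | r = 3) = (7/10)(6/9)(3/8) = 0.175; P(data | r = 4) = (6/10)(5/9)(4/8) = 0.16667; P(data | r = 5) = (5/10)(4/9)(5/8) = 0.13889; P(data | r = 6) = (4/10)(3/9)(6/8) = 0.1; P(data | r = 9) = (1/10)(0/9) = 0.
Multiplying each by its prior: 1/5 · 0.175 = 0.035, 1/5 · 0.16667 = 0.033333, 1/5 · 0.13889 = 0.027778, 1/5 · 0.1 = 0.02, 1/5 · 0 = 0; these sum to 0.11611.
The posterior is then P(r = 3 | data) = 0.30144, P(r = 4 | data) = 0.28708, P(r = 5 | data) = 0.23923, P(r = 6 | data) = 0.17225, P(r = 9 | data) = 0.
So P(orange next | data) = Σ P(orange next | H) P(H | data) = (5/7)(0.30144) + (4/7)(0.28708) + (3/7)(0.23923) + (2/7)(0.17225) = 0.5311.

0.5311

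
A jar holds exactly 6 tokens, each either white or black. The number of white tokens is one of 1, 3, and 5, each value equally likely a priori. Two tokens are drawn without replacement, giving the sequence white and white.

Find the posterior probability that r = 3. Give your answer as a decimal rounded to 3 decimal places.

The likelihood of the observed sequence under each hypothesis: P(data | r = 1) = (1/6)(0/5) = 0; P(data | r = 3) = (3/6)(2/5) = 1/5; P(data | r = 5) = (5/6)(4/5) = 2/3.
Multiplying each by its prior: 1/3 · 0 = 0, 1/3 · 1/5 = 1/15, 1/3 · 2/3 = 2/9; with total 13/45.
So P(r = 3 | data) = (1/15) / (13/45) = 3/13.

0.231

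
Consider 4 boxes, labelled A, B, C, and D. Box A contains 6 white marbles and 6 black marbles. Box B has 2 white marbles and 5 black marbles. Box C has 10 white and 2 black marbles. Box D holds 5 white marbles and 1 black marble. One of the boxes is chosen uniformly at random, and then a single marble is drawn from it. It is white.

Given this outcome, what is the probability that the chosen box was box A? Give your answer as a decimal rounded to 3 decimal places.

Under each hypothesis, the probability of this draw is: P(data | box A) = (6/12) = 1/2; P(data | box B) = (2/7) = 2/7; P(data | box C) = (10/12) = 5/6; P(data | box D) = (5/6) = 5/6.
Weighting by the prior gives 1/4 · 1/2 = 1/8, 1/4 · 2/7 = 1/14, 1/4 · 5/6 = 5/24, 1/4 · 5/6 = 5/24; with total 103/168.
Hence P(box A | data) = (1/8) / (103/168) = 21/103.

0.204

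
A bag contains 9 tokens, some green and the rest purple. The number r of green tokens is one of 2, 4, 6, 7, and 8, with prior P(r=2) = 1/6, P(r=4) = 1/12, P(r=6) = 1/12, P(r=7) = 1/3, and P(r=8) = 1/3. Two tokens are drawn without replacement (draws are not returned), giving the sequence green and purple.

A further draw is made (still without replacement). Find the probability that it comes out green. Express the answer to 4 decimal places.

Under each hypothesis, the probability of the observed sequence is: P(data | r = 2) = (2/9)(7/8) = 7/36; P(data | r = 4) = (4/9)(5/8) = 5/18; P(data | r = 6) = (6/9)(3/8) = 1/4; P(data | r = 7) = (7/9)(2/8) = 7/36; P(data | r = 8) = (8/9)(1/8) = 1/9.
Weighting by the prior gives 1/6 · 7/36 = 7/216, 1/12 · 5/18 = 5/216, 1/12 · 1/4 = 1/48, 1/3 · 7/36 = 7/108, 1/3 · 1/9 = 1/27; with total 77/432.
The posterior is then P(r = 2 | data) = 2/11, P(r = 4 | data) = 10/77, P(r = 6 | data) = 9/77, P(r = 7 | data) = 4/11, P(r = 8 | data) = 16/77.
Averaging over the posterior, P(green next | data) = (1/7)(2/11) + (3/7)(10/77) + (5/7)(9/77) + (6/7)(4/11) + (1)(16/77) = 369/539.

0.6846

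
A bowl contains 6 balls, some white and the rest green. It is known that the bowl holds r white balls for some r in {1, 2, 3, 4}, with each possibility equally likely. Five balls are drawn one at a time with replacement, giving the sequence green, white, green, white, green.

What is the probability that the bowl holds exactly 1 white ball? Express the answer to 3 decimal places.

0.166

Under each hypothesis, the probability of the observed sequence is: P(data | r = 1) = (5/6)(1/6)(5/6)(1/6)(5/6) = 0.016075; P(data | r = 2) = (4/6)(2/6)(4/6)(2/6)(4/6) = 0.032922; P(data | r = 3) = (3/6)(3/6)(3/6)(3/6)(3/6) = 0.03125; P(data | r = 4) = (2/6)(4/6)(2/6)(4/6)(2/6) = 0.016461.
Multiplying each by its prior: 1/4 · 0.016075 = 0.0040188, 1/4 · 0.032922 = 0.0082305, 1/4 · 0.03125 = 0.0078125, 1/4 · 0.016461 = 0.0041152; with total 0.024177.
Therefore the posterior P(r = 1 | data) = (0.0040188) / (0.024177) = 0.16622.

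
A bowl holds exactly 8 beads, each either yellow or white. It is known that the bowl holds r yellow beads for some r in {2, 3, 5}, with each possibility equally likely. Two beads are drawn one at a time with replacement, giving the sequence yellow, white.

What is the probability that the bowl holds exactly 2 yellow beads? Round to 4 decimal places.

0.2857

Compute the likelihood of the observed sequence for each case: P(data | r = 2) = (2/8)(6/8) = 3/16; P(data | r = 3) = (3/8)(5/8) = 15/64; P(data | r = 5) = (5/8)(3/8) = 15/64.
The prior-weighted likelihoods are 1/3 · 3/16 = 1/16, 1/3 · 15/64 = 5/64, 1/3 · 15/64 = 5/64; these sum to 7/32.
By Bayes' rule, P(r = 2 | data) = (1/16) / (7/32) = 2/7.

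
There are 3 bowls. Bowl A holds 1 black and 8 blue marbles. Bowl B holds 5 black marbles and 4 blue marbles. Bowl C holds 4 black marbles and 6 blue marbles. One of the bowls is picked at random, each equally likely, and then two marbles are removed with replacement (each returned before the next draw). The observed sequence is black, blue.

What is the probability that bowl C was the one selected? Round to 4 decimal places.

The likelihood of the observed sequence under each hypothesis: P(data | bowl A) = (1/9)(8/9) = 0.098765; P(data | bowl B) = (5/9)(4/9) = 0.24691; P(data | bowl C) = (4/10)(6/10) = 0.24.
Multiplying each by its prior: 1/3 · 0.098765 = 0.032922, 1/3 · 0.24691 = 0.082305, 1/3 · 0.24 = 0.08; these sum to 0.19523.
Therefore the posterior P(bowl C | data) = (0.08) / (0.19523) = 0.40978.

0.4098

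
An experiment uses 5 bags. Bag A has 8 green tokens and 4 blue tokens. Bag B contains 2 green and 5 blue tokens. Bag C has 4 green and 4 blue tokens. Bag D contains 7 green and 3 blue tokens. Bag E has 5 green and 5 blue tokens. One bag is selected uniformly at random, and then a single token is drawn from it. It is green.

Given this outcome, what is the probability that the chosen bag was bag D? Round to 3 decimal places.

The likelihood of this draw under each hypothesis: P(data | bag A) = (8/12) = 0.66667; P(data | bag B) = (2/7) = 0.28571; P(data | bag C) = (4/8) = 0.5; P(data | bag D) = (7/10) = 0.7; P(data | bag E) = (5/10) = 0.5.
Weighting by the prior gives 1/5 · 0.66667 = 0.13333, 1/5 · 0.28571 = 0.057143, 1/5 · 0.5 = 0.1, 1/5 · 0.7 = 0.14, 1/5 · 0.5 = 0.1; these sum to 0.53048.
So P(bag D | data) = (0.14) / (0.53048) = 0.26391.

0.264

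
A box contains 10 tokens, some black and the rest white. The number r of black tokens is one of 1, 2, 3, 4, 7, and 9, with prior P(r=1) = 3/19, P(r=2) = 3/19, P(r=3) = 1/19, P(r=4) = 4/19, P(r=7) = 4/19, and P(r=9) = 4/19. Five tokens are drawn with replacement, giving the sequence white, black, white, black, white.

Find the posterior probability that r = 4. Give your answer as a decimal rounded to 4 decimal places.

Under each hypothesis, the probability of the observed sequence is: P(data | r = 1) = (9/10)(1/10)(9/10)(1/10)(9/10) = 0.00729; P(data | r = 2) = (8/10)(2/10)(8/10)(2/10)(8/10) = 0.02048; P(data | r = 3) = (7/10)(3/10)(7/10)(3/10)(7/10) = 0.03087; P(data | r = 4) = (6/10)(4/10)(6/10)(4/10)(6/10) = 0.03456; P(data | r = 7) = (3/10)(7/10)(3/10)(7/10)(3/10) = 0.01323; P(data | r = 9) = (1/10)(9/10)(1/10)(9/10)(1/10) = 0.00081.
The prior-weighted likelihoods are 3/19 · 0.00729 = 0.0011511, 3/19 · 0.02048 = 0.0032337, 1/19 · 0.03087 = 0.0016247, 4/19 · 0.03456 = 0.0072758, 4/19 · 0.01323 = 0.0027853, 4/19 · 0.00081 = 0.00017053; summing to 0.016241.
Hence P(r = 4 | data) = (0.0072758) / (0.016241) = 0.44799.

0.4480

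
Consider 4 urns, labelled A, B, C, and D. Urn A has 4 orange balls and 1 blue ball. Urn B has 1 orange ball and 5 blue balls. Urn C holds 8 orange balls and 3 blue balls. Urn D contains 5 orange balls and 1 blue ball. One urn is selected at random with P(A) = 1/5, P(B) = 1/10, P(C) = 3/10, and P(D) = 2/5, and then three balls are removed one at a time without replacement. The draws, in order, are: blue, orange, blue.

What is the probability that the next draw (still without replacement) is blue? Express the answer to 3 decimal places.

Under each hypothesis, the probability of the observed sequence is: P(data | urn A) = (1/5)(4/4)(0/3) = 0; P(data | urn B) = (5/6)(1/5)(4/4) = 0.16667; P(data | urn C) = (3/11)(8/10)(2/9) = 0.048485; P(data | urn D) = (1/6)(5/5)(0/4) = 0.
Multiplying each by its prior: 1/5 · 0 = 0, 1/10 · 0.16667 = 0.016667, 3/10 · 0.048485 = 0.014545, 2/5 · 0 = 0; these sum to 0.031212.
Dividing through by the total gives posterior P(urn A | data) = 0, P(urn B | data) = 0.53398, P(urn C | data) = 0.46602, P(urn D | data) = 0.
The predictive probability is P(blue next | data) = (1)(0.53398) + (1/8)(0.46602) = 0.59223.

0.592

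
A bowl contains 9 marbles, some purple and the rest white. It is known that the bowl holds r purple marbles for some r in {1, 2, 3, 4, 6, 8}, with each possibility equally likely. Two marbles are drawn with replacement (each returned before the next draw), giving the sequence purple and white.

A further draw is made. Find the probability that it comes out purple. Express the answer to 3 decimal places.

0.442

The likelihood of the observed sequence under each hypothesis: P(data | r = 1) = (1/9)(8/9) = 8/81; P(data | r = 2) = (2/9)(7/9) = 14/81; P(data | r = 3) = (3/9)(6/9) = 2/9; P(data | r = 4) = (4/9)(5/9) = 20/81; P(data | r = 6) = (6/9)(3/9) = 2/9; P(data | r = 8) = (8/9)(1/9) = 8/81.
Multiplying each by its prior: 1/6 · 8/81 = 4/243, 1/6 · 14/81 = 7/243, 1/6 · 2/9 = 1/27, 1/6 · 20/81 = 10/243, 1/6 · 2/9 = 1/27, 1/6 · 8/81 = 4/243; with total 43/243.
Dividing through by the total gives posterior P(r = 1 | data) = 4/43, P(r = 2 | data) = 7/43, P(r = 3 | data) = 9/43, P(r = 4 | data) = 10/43, P(r = 6 | data) = 9/43, P(r = 8 | data) = 4/43.
Averaging over the posterior, P(purple next | data) = (1/9)(4/43) + (2/9)(7/43) + (1/3)(9/43) + (4/9)(10/43) + (2/3)(9/43) + (8/9)(4/43) = 19/43.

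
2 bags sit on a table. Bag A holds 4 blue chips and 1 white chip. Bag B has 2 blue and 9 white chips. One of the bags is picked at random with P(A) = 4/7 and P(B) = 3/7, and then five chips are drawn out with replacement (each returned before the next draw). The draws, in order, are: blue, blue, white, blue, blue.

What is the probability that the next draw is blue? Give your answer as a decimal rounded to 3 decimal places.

For each hypothesis, P(data | H) works out to: P(data | bag A) = (4/5)(4/5)(1/5)(4/5)(4/5) = 0.08192; P(data | bag B) = (2/11)(2/11)(9/11)(2/11)(2/11) = 0.00089413.
The prior-weighted likelihoods are 4/7 · 0.08192 = 0.046811, 3/7 · 0.00089413 = 0.0003832; summing to 0.047195.
The posterior is then P(bag A | data) = 0.99188, P(bag B | data) = 0.0081195.
The predictive probability is P(blue next | data) = (4/5)(0.99188) + (2/11)(0.0081195) = 0.79498.

0.795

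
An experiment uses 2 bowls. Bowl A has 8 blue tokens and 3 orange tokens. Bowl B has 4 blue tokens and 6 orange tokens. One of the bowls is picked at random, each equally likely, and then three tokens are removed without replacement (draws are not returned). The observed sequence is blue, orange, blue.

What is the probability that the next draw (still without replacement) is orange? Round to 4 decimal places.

0.4222

Under each hypothesis, the probability of the observed sequence is: P(data | bowl A) = (8/11)(3/10)(7/9) = 28/165; P(data | bowl B) = (4/10)(6/9)(3/8) = 1/10.
Multiplying each by its prior: 1/2 · 28/165 = 14/165, 1/2 · 1/10 = 1/20; summing to 89/660.
The posterior is then P(bowl A | data) = 56/89, P(bowl B | data) = 33/89.
Averaging over the posterior, P(orange next | data) = (1/4)(56/89) + (5/7)(33/89) = 263/623.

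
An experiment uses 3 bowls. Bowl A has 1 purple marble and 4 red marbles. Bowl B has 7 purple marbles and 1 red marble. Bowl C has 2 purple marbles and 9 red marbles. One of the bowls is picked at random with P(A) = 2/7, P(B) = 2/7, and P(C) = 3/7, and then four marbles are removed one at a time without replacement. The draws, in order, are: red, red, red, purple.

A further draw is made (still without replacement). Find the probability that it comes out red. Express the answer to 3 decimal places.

0.930

Under each hypothesis, the probability of the observed sequence is: P(data | bowl A) = (4/5)(3/4)(2/3)(1/2) = 1/5; P(data | bowl B) = (1/8)(0/7) = 0; P(data | bowl C) = (9/11)(8/10)(7/9)(2/8) = 7/55.
The prior-weighted likelihoods are 2/7 · 1/5 = 2/35, 2/7 · 0 = 0, 3/7 · 7/55 = 3/55; summing to 43/385.
Dividing through by the total gives posterior P(bowl A | data) = 22/43, P(bowl B | data) = 0, P(bowl C | data) = 21/43.
The predictive probability is P(red next | data) = (1)(22/43) + (6/7)(21/43) = 40/43.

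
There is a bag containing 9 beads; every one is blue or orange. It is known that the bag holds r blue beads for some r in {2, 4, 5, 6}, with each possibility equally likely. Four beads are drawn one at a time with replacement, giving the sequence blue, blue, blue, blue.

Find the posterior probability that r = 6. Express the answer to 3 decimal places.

0.591

Compute the likelihood of the observed sequence for each case: P(data | r = 2) = (2/9)(2/9)(2/9)(2/9) = 0.0024387; P(data | r = 4) = (4/9)(4/9)(4/9)(4/9) = 0.039018; P(data | r = 5) = (5/9)(5/9)(5/9)(5/9) = 0.09526; P(data | r = 6) = (6/9)(6/9)(6/9)(6/9) = 0.19753.
Weighting by the prior gives 1/4 · 0.0024387 = 0.00060966, 1/4 · 0.039018 = 0.0097546, 1/4 · 0.09526 = 0.023815, 1/4 · 0.19753 = 0.049383; these sum to 0.083562.
By Bayes' rule, P(r = 6 | data) = (0.049383) / (0.083562) = 0.59097.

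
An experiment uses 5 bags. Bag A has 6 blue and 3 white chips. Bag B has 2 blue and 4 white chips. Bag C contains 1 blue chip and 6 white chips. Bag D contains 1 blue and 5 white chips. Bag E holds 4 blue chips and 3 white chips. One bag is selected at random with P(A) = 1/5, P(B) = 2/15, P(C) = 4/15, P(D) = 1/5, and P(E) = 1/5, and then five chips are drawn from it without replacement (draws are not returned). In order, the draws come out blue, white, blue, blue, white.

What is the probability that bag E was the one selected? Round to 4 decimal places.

Under each hypothesis, the probability of the observed sequence is: P(data | bag A) = (6/9)(3/8)(5/7)(4/6)(2/5) = 1/21; P(data | bag B) = (2/6)(4/5)(1/4)(0/3) = 0; P(data | bag C) = (1/7)(6/6)(0/5) = 0; P(data | bag D) = (1/6)(5/5)(0/4) = 0; P(data | bag E) = (4/7)(3/6)(3/5)(2/4)(2/3) = 2/35.
Weighting by the prior gives 1/5 · 1/21 = 1/105, 2/15 · 0 = 0, 4/15 · 0 = 0, 1/5 · 0 = 0, 1/5 · 2/35 = 2/175; with total 11/525.
Therefore the posterior P(bag E | data) = (2/175) / (11/525) = 6/11.

0.5455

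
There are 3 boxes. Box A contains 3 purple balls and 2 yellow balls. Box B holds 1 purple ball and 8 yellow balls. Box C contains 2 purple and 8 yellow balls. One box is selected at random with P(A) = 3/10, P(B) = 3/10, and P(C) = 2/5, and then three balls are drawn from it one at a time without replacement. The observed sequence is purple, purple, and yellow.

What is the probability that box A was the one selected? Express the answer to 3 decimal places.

0.871

For each hypothesis, P(data | H) works out to: P(data | box A) = (3/5)(2/4)(2/3) = 1/5; P(data | box B) = (1/9)(0/8) = 0; P(data | box C) = (2/10)(1/9)(8/8) = 1/45.
Weighting by the prior gives 3/10 · 1/5 = 3/50, 3/10 · 0 = 0, 2/5 · 1/45 = 2/225; summing to 31/450.
By Bayes' rule, P(box A | data) = (3/50) / (31/450) = 27/31.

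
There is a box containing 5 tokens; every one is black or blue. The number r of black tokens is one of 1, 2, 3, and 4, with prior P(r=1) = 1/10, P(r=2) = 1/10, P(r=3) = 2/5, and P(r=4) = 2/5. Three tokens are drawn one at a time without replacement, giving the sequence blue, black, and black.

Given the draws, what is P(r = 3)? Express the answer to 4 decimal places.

0.4706

For each hypothesis, P(data | H) works out to: P(data | r = 1) = (4/5)(1/4)(0/3) = 0; P(data | r = 2) = (3/5)(2/4)(1/3) = 1/10; P(data | r = 3) = (2/5)(3/4)(2/3) = 1/5; P(data | r = 4) = (1/5)(4/4)(3/3) = 1/5.
The prior-weighted likelihoods are 1/10 · 0 = 0, 1/10 · 1/10 = 1/100, 2/5 · 1/5 = 2/25, 2/5 · 1/5 = 2/25; with total 17/100.
By Bayes' rule, P(r = 3 | data) = (2/25) / (17/100) = 8/17.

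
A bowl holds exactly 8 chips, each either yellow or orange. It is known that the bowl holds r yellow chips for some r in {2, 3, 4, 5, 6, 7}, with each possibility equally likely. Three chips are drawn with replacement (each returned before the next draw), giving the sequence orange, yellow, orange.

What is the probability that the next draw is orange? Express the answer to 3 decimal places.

0.546

For each hypothesis, P(data | H) works out to: P(data | r = 2) = (6/8)(2/8)(6/8) = 0.14062; P(data | r = 3) = (5/8)(3/8)(5/8) = 0.14648; P(data | r = 4) = (4/8)(4/8)(4/8) = 0.125; P(data | r = 5) = (3/8)(5/8)(3/8) = 0.087891; P(data | r = 6) = (2/8)(6/8)(2/8) = 0.046875; P(data | r = 7) = (1/8)(7/8)(1/8) = 0.013672.
Multiplying each by its prior: 1/6 · 0.14062 = 0.023438, 1/6 · 0.14648 = 0.024414, 1/6 · 0.125 = 0.020833, 1/6 · 0.087891 = 0.014648, 1/6 · 0.046875 = 0.0078125, 1/6 · 0.013672 = 0.0022786; with total 0.093424.
Normalising, the posterior is P(r = 2 | data) = 0.25087, P(r = 3 | data) = 0.26132, P(r = 4 | data) = 0.223, P(r = 5 | data) = 0.15679, P(r = 6 | data) = 0.083624, P(r = 7 | data) = 0.02439.
So P(orange next | data) = Σ P(orange next | H) P(H | data) = (3/4)(0.25087) + (5/8)(0.26132) + (1/2)(0.223) + (3/8)(0.15679) + (1/4)(0.083624) + (1/8)(0.02439) = 0.54573.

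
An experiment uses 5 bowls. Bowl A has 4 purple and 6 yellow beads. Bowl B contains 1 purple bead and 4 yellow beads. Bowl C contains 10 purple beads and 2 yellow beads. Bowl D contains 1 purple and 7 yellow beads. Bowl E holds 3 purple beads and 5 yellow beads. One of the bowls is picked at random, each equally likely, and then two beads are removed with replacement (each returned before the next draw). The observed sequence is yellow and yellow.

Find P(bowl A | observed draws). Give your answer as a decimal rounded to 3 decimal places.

0.165

Under each hypothesis, the probability of the observed sequence is: P(data | bowl A) = (6/10)(6/10) = 0.36; P(data | bowl B) = (4/5)(4/5) = 0.64; P(data | bowl C) = (2/12)(2/12) = 0.027778; P(data | bowl D) = (7/8)(7/8) = 0.76562; P(data | bowl E) = (5/8)(5/8) = 0.39062.
The prior-weighted likelihoods are 1/5 · 0.36 = 0.072, 1/5 · 0.64 = 0.128, 1/5 · 0.027778 = 0.0055556, 1/5 · 0.76562 = 0.15313, 1/5 · 0.39062 = 0.078125; these sum to 0.43681.
By Bayes' rule, P(bowl A | data) = (0.072) / (0.43681) = 0.16483.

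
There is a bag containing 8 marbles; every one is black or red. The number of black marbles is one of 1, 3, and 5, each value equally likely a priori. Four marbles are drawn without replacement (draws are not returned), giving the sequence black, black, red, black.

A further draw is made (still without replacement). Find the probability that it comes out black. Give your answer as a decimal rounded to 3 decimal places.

0.429

The likelihood of the observed sequence under each hypothesis: P(data | r = 1) = (1/8)(0/7) = 0; P(data | r = 3) = (3/8)(2/7)(5/6)(1/5) = 1/56; P(data | r = 5) = (5/8)(4/7)(3/6)(3/5) = 3/28.
Weighting by the prior gives 1/3 · 0 = 0, 1/3 · 1/56 = 1/168, 1/3 · 3/28 = 1/28; summing to 1/24.
Dividing through by the total gives posterior P(r = 1 | data) = 0, P(r = 3 | data) = 1/7, P(r = 5 | data) = 6/7.
Averaging over the posterior, P(black next | data) = (0)(1/7) + (1/2)(6/7) = 3/7.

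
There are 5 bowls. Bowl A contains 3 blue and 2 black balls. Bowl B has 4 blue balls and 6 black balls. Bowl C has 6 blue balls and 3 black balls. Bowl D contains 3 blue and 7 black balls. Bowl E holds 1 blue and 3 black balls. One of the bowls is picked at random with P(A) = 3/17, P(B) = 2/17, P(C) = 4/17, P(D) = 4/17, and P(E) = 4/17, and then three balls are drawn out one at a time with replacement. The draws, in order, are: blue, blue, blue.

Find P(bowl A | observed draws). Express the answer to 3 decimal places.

0.304

For each hypothesis, P(data | H) works out to: P(data | bowl A) = (3/5)(3/5)(3/5) = 0.216; P(data | bowl B) = (4/10)(4/10)(4/10) = 0.064; P(data | bowl C) = (6/9)(6/9)(6/9) = 0.2963; P(data | bowl D) = (3/10)(3/10)(3/10) = 0.027; P(data | bowl E) = (1/4)(1/4)(1/4) = 0.015625.
The prior-weighted likelihoods are 3/17 · 0.216 = 0.038118, 2/17 · 0.064 = 0.0075294, 4/17 · 0.2963 = 0.069717, 4/17 · 0.027 = 0.0063529, 4/17 · 0.015625 = 0.0036765; summing to 0.12539.
By Bayes' rule, P(bowl A | data) = (0.038118) / (0.12539) = 0.30398.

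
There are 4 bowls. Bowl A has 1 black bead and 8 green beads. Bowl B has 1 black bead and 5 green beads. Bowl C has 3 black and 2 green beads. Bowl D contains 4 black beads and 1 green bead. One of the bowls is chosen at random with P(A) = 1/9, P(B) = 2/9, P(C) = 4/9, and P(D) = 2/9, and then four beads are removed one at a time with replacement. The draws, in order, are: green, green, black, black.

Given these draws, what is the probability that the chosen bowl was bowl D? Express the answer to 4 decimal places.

0.1552

For each hypothesis, P(data | H) works out to: P(data | bowl A) = (8/9)(8/9)(1/9)(1/9) = 0.0097546; P(data | bowl B) = (5/6)(5/6)(1/6)(1/6) = 0.01929; P(data | bowl C) = (2/5)(2/5)(3/5)(3/5) = 0.0576; P(data | bowl D) = (1/5)(1/5)(4/5)(4/5) = 0.0256.
The prior-weighted likelihoods are 1/9 · 0.0097546 = 0.0010838, 2/9 · 0.01929 = 0.0042867, 4/9 · 0.0576 = 0.0256, 2/9 · 0.0256 = 0.0056889; summing to 0.036659.
So P(bowl D | data) = (0.0056889) / (0.036659) = 0.15518.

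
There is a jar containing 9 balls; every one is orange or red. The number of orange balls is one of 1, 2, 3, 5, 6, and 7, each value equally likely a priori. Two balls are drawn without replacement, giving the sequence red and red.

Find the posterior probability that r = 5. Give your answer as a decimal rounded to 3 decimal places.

Under each hypothesis, the probability of the observed sequence is: P(data | r = 1) = (8/9)(7/8) = 7/9; P(data | r = 2) = (7/9)(6/8) = 7/12; P(data | r = 3) = (6/9)(5/8) = 5/12; P(data | r = 5) = (4/9)(3/8) = 1/6; P(data | r = 6) = (3/9)(2/8) = 1/12; P(data | r = 7) = (2/9)(1/8) = 1/36.
Multiplying each by its prior: 1/6 · 7/9 = 7/54, 1/6 · 7/12 = 7/72, 1/6 · 5/12 = 5/72, 1/6 · 1/6 = 1/36, 1/6 · 1/12 = 1/72, 1/6 · 1/36 = 1/216; with total 37/108.
By Bayes' rule, P(r = 5 | data) = (1/36) / (37/108) = 3/37.

0.081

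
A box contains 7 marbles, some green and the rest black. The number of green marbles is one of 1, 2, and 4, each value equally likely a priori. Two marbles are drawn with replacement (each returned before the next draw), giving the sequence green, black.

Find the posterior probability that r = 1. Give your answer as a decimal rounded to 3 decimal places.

The likelihood of the observed sequence under each hypothesis: P(data | r = 1) = (1/7)(6/7) = 6/49; P(data | r = 2) = (2/7)(5/7) = 10/49; P(data | r = 4) = (4/7)(3/7) = 12/49.
Multiplying each by its prior: 1/3 · 6/49 = 2/49, 1/3 · 10/49 = 10/147, 1/3 · 12/49 = 4/49; summing to 4/21.
Therefore the posterior P(r = 1 | data) = (2/49) / (4/21) = 3/14.

0.214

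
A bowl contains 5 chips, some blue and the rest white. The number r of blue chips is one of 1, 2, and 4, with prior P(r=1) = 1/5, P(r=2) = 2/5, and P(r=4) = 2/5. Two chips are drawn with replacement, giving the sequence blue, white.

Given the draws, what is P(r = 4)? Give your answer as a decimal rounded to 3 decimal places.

0.333

For each hypothesis, P(data | H) works out to: P(data | r = 1) = (1/5)(4/5) = 4/25; P(data | r = 2) = (2/5)(3/5) = 6/25; P(data | r = 4) = (4/5)(1/5) = 4/25.
The prior-weighted likelihoods are 1/5 · 4/25 = 4/125, 2/5 · 6/25 = 12/125, 2/5 · 4/25 = 8/125; with total 24/125.
So P(r = 4 | data) = (8/125) / (24/125) = 1/3.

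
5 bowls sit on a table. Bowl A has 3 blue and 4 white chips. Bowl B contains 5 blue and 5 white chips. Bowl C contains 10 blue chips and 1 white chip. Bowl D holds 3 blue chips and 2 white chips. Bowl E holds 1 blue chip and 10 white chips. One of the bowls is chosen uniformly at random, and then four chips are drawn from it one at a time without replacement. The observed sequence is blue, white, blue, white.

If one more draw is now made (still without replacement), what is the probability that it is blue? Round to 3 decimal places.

Under each hypothesis, the probability of the observed sequence is: P(data | bowl A) = (3/7)(4/6)(2/5)(3/4) = 0.085714; P(data | bowl B) = (5/10)(5/9)(4/8)(4/7) = 0.079365; P(data | bowl C) = (10/11)(1/10)(9/9)(0/8) = 0; P(data | bowl D) = (3/5)(2/4)(2/3)(1/2) = 0.1; P(data | bowl E) = (1/11)(10/10)(0/9) = 0.
The prior-weighted likelihoods are 1/5 · 0.085714 = 0.017143, 1/5 · 0.079365 = 0.015873, 1/5 · 0 = 0, 1/5 · 0.1 = 0.02, 1/5 · 0 = 0; summing to 0.053016.
The posterior is then P(bowl A | data) = 0.32335, P(bowl B | data) = 0.2994, P(bowl C | data) = 0, P(bowl D | data) = 0.37725, P(bowl E | data) = 0.
The predictive probability is P(blue next | data) = (1/3)(0.32335) + (1/2)(0.2994) + (1)(0.37725) = 0.63473.

0.635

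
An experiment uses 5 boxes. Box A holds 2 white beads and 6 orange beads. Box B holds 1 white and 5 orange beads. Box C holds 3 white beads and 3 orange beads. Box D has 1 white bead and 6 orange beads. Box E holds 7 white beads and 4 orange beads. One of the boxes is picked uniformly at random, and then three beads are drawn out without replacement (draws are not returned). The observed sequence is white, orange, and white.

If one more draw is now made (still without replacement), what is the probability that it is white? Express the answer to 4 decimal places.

0.4391

Under each hypothesis, the probability of the observed sequence is: P(data | box A) = (2/8)(6/7)(1/6) = 0.035714; P(data | box B) = (1/6)(5/5)(0/4) = 0; P(data | box C) = (3/6)(3/5)(2/4) = 0.15; P(data | box D) = (1/7)(6/6)(0/5) = 0; P(data | box E) = (7/11)(4/10)(6/9) = 0.1697.
Weighting by the prior gives 1/5 · 0.035714 = 0.0071429, 1/5 · 0 = 0, 1/5 · 0.15 = 0.03, 1/5 · 0 = 0, 1/5 · 0.1697 = 0.033939; with total 0.071082.
Dividing through by the total gives posterior P(box A | data) = 0.10049, P(box B | data) = 0, P(box C | data) = 0.42205, P(box D | data) = 0, P(box E | data) = 0.47747.
Averaging over the posterior, P(white next | data) = (0)(0.10049) + (1/3)(0.42205) + (5/8)(0.47747) = 0.4391.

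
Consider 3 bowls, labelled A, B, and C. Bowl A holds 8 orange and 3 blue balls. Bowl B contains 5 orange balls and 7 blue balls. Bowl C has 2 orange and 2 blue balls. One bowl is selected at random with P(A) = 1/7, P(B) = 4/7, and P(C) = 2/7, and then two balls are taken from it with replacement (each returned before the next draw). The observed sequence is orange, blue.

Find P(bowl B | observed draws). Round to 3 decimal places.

0.582

For each hypothesis, P(data | H) works out to: P(data | bowl A) = (8/11)(3/11) = 0.19835; P(data | bowl B) = (5/12)(7/12) = 0.24306; P(data | bowl C) = (2/4)(2/4) = 0.25.
The prior-weighted likelihoods are 1/7 · 0.19835 = 0.028335, 4/7 · 0.24306 = 0.13889, 2/7 · 0.25 = 0.071429; summing to 0.23865.
By Bayes' rule, P(bowl B | data) = (0.13889) / (0.23865) = 0.58197.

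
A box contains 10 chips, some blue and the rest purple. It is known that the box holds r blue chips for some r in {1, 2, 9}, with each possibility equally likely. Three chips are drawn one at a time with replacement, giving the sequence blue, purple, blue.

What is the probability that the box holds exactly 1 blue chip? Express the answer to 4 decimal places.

The likelihood of the observed sequence under each hypothesis: P(data | r = 1) = (1/10)(9/10)(1/10) = 0.009; P(data | r = 2) = (2/10)(8/10)(2/10) = 0.032; P(data | r = 9) = (9/10)(1/10)(9/10) = 0.081.
The prior-weighted likelihoods are 1/3 · 0.009 = 0.003, 1/3 · 0.032 = 0.010667, 1/3 · 0.081 = 0.027; with total 0.040667.
By Bayes' rule, P(r = 1 | data) = (0.003) / (0.040667) = 0.07377.

0.0738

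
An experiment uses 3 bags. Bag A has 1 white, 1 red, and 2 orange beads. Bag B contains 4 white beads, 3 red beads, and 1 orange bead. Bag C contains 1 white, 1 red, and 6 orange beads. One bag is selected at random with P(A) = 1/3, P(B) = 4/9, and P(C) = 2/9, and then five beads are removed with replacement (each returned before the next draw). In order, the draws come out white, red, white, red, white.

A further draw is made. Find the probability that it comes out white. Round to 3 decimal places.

0.490

The likelihood of the observed sequence under each hypothesis: P(data | bag A) = (1/4)(1/4)(1/4)(1/4)(1/4) = 0.00097656; P(data | bag B) = (4/8)(3/8)(4/8)(3/8)(4/8) = 0.017578; P(data | bag C) = (1/8)(1/8)(1/8)(1/8)(1/8) = 3.0518e-05.
Multiplying each by its prior: 1/3 · 0.00097656 = 0.00032552, 4/9 · 0.017578 = 0.0078125, 2/9 · 3.0518e-05 = 6.7817e-06; these sum to 0.0081448.
Normalising, the posterior is P(bag A | data) = 0.039967, P(bag B | data) = 0.9592, P(bag C | data) = 0.00083264.
Averaging over the posterior, P(white next | data) = (1/4)(0.039967) + (1/2)(0.9592) + (1/8)(0.00083264) = 0.4897.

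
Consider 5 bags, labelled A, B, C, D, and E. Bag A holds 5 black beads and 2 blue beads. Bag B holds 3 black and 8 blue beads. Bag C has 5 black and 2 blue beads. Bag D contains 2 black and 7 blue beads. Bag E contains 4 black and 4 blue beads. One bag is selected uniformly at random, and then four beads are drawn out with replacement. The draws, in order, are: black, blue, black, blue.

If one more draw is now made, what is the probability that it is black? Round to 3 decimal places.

The likelihood of the observed sequence under each hypothesis: P(data | bag A) = (5/7)(2/7)(5/7)(2/7) = 0.041649; P(data | bag B) = (3/11)(8/11)(3/11)(8/11) = 0.039342; P(data | bag C) = (5/7)(2/7)(5/7)(2/7) = 0.041649; P(data | bag D) = (2/9)(7/9)(2/9)(7/9) = 0.029873; P(data | bag E) = (4/8)(4/8)(4/8)(4/8) = 0.0625.
Weighting by the prior gives 1/5 · 0.041649 = 0.0083299, 1/5 · 0.039342 = 0.0078683, 1/5 · 0.041649 = 0.0083299, 1/5 · 0.029873 = 0.0059747, 1/5 · 0.0625 = 0.0125; summing to 0.043003.
The posterior is then P(bag A | data) = 0.19371, P(bag B | data) = 0.18297, P(bag C | data) = 0.19371, P(bag D | data) = 0.13894, P(bag E | data) = 0.29068.
So P(black next | data) = Σ P(black next | H) P(H | data) = (5/7)(0.19371) + (3/11)(0.18297) + (5/7)(0.19371) + (2/9)(0.13894) + (1/2)(0.29068) = 0.50284.

0.503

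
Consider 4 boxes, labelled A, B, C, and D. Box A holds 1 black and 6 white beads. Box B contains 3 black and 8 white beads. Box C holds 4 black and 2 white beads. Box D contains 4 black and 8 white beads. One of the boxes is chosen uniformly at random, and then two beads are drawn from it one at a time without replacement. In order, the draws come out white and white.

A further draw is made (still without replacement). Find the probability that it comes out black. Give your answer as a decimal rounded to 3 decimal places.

Compute the likelihood of the observed sequence for each case: P(data | box A) = (6/7)(5/6) = 5/7; P(data | box B) = (8/11)(7/10) = 28/55; P(data | box C) = (2/6)(1/5) = 1/15; P(data | box D) = (8/12)(7/11) = 14/33.
The prior-weighted likelihoods are 1/4 · 5/7 = 5/28, 1/4 · 28/55 = 7/55, 1/4 · 1/15 = 1/60, 1/4 · 14/33 = 7/66; these sum to 3/7.
Normalising, the posterior is P(box A | data) = 5/12, P(box B | data) = 49/165, P(box C | data) = 7/180, P(box D | data) = 49/198.
Averaging over the posterior, P(black next | data) = (1/5)(5/12) + (1/3)(49/165) + (1)(7/180) + (2/5)(49/198) = 317/990.

0.320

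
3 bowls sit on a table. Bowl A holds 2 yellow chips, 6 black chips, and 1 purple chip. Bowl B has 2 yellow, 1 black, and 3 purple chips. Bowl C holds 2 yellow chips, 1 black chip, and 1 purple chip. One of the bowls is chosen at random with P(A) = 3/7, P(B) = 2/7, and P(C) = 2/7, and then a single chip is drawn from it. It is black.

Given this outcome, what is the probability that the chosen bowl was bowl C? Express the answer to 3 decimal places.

Under each hypothesis, the probability of this draw is: P(data | bowl A) = (6/9) = 2/3; P(data | bowl B) = (1/6) = 1/6; P(data | bowl C) = (1/4) = 1/4.
The prior-weighted likelihoods are 3/7 · 2/3 = 2/7, 2/7 · 1/6 = 1/21, 2/7 · 1/4 = 1/14; summing to 17/42.
Hence P(bowl C | data) = (1/14) / (17/42) = 3/17.

0.176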